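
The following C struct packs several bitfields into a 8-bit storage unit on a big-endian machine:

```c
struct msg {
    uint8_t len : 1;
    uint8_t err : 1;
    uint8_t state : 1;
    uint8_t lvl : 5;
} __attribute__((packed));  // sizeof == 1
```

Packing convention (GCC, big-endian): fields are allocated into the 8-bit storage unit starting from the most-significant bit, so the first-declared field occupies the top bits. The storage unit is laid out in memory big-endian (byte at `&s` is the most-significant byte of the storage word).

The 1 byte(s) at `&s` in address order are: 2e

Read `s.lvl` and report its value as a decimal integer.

14

[0]=0x2e (big-endian) → word 0x2e
len [7+:1] = (word>>7) & 0x1 = 0
err [6+:1] = (word>>6) & 0x1 = 0
state [5+:1] = (word>>5) & 0x1 = 1
lvl [0+:5] = (word>>0) & 0x1f = 14  ←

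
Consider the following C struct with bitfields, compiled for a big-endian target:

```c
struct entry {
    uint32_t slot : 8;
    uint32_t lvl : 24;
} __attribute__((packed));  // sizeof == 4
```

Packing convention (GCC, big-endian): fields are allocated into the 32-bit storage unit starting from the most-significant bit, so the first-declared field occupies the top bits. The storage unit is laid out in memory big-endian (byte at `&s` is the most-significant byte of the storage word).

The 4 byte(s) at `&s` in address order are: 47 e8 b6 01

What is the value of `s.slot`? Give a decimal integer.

[0]=0x47 [1]=0xe8 [2]=0xb6 [3]=0x01 (big-endian) → word 0x47e8b601
slot [24+:8] = (word>>24) & 0xff = 71  ←
lvl [0+:24] = (word>>0) & 0xffffff = 15250945

71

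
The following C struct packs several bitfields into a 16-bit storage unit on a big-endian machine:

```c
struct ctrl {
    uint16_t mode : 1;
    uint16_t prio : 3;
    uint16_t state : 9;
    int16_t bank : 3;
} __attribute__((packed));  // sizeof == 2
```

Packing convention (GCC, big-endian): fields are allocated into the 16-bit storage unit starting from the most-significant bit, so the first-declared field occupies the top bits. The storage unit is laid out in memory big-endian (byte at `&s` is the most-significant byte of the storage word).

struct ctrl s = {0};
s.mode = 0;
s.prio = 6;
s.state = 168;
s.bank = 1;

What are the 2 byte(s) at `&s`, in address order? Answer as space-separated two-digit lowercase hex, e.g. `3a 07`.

65 41

[15+:1] mode=0 & 0x1 = 0x0; word=0x0000
[12+:3] prio=6 & 0x7 = 0x6; word=0x6000
[3+:9] state=168 & 0x1ff = 0xa8; word=0x6540
[0+:3] bank=1 & 0x7 = 0x1; word=0x6541
word = 0x6541 → big-endian bytes:
  [0]=0x65  [1]=0x41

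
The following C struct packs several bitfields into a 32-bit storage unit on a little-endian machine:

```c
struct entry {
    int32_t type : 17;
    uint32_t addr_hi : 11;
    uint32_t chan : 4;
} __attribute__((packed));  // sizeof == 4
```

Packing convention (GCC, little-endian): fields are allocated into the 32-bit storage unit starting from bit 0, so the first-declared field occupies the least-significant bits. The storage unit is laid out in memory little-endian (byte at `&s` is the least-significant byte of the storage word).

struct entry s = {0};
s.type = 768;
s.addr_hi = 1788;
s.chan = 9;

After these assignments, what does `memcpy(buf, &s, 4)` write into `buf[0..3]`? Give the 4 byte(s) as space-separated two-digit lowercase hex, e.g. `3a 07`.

00 03 f8 9d

type (17b) val=768 bits=0x300 at bit 0: 0x00000300
addr_hi (11b) val=1788 bits=0x6fc at bit 17: 0x0df80300
chan (4b) val=9 bits=0x9 at bit 28: 0x9df80300
word = 0x9df80300 → little-endian bytes:
  [0]=0x00  [1]=0x03  [2]=0xf8  [3]=0x9d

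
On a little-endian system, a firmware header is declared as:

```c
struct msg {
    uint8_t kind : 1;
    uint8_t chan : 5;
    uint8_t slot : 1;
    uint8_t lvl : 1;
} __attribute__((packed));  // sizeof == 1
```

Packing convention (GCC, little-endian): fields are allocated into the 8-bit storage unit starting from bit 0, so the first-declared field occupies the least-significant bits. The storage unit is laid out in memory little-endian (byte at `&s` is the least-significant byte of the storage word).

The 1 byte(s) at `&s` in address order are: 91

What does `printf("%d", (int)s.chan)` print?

[0]=0x91 (little-endian) → word 0x91
kind:1 @ bit 0 → (0x91>>0)&0x1 = 0x1
chan:5 @ bit 1 → (0x91>>1)&0x1f = 0x8  ←
slot:1 @ bit 6 → (0x91>>6)&0x1 = 0x0
lvl:1 @ bit 7 → (0x91>>7)&0x1 = 0x1

8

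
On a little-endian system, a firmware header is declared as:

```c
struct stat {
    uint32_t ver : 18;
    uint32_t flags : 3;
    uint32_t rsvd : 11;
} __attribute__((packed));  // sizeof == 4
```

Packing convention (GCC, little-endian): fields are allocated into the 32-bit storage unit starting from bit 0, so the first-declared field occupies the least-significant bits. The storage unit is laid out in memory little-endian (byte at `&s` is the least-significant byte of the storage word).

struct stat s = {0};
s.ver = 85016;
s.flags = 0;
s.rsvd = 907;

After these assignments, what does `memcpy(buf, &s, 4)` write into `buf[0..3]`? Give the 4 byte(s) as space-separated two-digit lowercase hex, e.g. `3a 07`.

ver (18b) val=85016 bits=0x14c18 at bit 0: 0x00014c18
flags (3b) val=0 bits=0x0 at bit 18: 0x00014c18
rsvd (11b) val=907 bits=0x38b at bit 21: 0x71614c18
word = 0x71614c18 → little-endian bytes:
  [0]=0x18  [1]=0x4c  [2]=0x61  [3]=0x71

18 4c 61 71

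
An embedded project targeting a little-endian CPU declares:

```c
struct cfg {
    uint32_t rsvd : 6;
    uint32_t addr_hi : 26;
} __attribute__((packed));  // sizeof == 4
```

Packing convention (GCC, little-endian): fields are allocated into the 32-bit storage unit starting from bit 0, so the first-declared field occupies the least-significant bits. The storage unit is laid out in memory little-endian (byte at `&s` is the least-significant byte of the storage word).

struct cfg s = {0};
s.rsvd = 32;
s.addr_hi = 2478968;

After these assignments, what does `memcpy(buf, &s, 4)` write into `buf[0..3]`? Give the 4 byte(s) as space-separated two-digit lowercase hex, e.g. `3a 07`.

[0+:6] rsvd=32 & 0x3f = 0x20; word=0x00000020
[6+:26] addr_hi=2478968 & 0x3ffffff = 0x25d378; word=0x0974de20
word = 0x0974de20 → little-endian bytes:
  [0]=0x20  [1]=0xde  [2]=0x74  [3]=0x09

20 de 74 09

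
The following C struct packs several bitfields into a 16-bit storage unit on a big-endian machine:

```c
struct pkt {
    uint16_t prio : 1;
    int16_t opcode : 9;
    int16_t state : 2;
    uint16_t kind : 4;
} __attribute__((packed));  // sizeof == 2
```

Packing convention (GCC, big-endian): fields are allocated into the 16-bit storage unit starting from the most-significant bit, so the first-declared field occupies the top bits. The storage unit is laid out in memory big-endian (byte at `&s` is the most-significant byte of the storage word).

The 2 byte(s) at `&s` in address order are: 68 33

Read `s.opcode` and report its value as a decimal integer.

-96

[0]=0x68 [1]=0x33 (big-endian) → word 0x6833
prio [15+:1] = (word>>15) & 0x1 = 0
opcode [6+:9] = (word>>6) & 0x1ff = 416  ←
state [4+:2] = (word>>4) & 0x3 = 3
kind [0+:4] = (word>>0) & 0xf = 3
opcode signed 9b, MSB=1: 416 - 512 = -96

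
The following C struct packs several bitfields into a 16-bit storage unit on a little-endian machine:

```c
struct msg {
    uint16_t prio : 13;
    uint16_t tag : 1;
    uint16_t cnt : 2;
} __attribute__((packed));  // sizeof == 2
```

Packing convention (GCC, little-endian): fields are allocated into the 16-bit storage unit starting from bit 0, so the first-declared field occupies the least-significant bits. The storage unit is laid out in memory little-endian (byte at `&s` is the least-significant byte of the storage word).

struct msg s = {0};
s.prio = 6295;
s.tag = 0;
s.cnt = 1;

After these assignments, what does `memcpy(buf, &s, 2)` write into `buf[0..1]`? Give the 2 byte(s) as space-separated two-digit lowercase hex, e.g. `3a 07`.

97 58

prio (13b) val=6295 bits=0x1897 at bit 0: 0x1897
tag (1b) val=0 bits=0x0 at bit 13: 0x1897
cnt (2b) val=1 bits=0x1 at bit 14: 0x5897
word = 0x5897 → little-endian bytes:
  [0]=0x97  [1]=0x58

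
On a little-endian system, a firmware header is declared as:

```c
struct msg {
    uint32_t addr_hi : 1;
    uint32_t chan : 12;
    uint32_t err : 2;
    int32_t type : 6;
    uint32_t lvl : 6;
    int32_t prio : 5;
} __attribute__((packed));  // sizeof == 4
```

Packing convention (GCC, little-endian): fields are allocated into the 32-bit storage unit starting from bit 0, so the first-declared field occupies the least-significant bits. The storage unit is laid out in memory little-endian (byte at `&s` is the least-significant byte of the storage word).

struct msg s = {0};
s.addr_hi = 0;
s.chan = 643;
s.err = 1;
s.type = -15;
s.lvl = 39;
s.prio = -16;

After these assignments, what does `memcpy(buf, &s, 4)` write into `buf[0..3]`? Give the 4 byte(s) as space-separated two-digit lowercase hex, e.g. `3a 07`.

06 a5 f8 84

addr_hi:1 = 0 → 0x0 << 0 → word 0x00000000
chan:12 = 643 → 0x283 << 1 → word 0x00000506
err:2 = 1 → 0x1 << 13 → word 0x00002506
type:6 = -15 → 0x31 << 15 → word 0x0018a506
lvl:6 = 39 → 0x27 << 21 → word 0x04f8a506
prio:5 = -16 → 0x10 << 27 → word 0x84f8a506
word = 0x84f8a506 → little-endian bytes:
  [0]=0x06  [1]=0xa5  [2]=0xf8  [3]=0x84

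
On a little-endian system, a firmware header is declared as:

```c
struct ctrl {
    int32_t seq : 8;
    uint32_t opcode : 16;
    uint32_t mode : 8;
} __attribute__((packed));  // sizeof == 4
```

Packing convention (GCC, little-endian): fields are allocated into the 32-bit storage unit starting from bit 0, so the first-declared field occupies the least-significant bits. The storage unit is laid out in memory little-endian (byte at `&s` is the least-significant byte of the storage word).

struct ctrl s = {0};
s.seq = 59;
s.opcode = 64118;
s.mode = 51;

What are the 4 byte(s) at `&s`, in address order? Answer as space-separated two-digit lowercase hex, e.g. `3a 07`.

3b 76 fa 33

[0+:8] seq=59 & 0xff = 0x3b; word=0x0000003b
[8+:16] opcode=64118 & 0xffff = 0xfa76; word=0x00fa763b
[24+:8] mode=51 & 0xff = 0x33; word=0x33fa763b
word = 0x33fa763b → little-endian bytes:
  [0]=0x3b  [1]=0x76  [2]=0xfa  [3]=0x33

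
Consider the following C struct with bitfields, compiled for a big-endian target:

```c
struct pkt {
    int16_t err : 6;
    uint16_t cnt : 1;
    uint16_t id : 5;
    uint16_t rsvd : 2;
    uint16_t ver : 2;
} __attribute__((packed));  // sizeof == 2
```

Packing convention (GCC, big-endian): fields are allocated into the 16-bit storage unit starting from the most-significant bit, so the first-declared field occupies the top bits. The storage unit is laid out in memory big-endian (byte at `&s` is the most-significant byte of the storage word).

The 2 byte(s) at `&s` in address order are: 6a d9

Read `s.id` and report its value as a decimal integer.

[0]=0x6a [1]=0xd9 (big-endian) → word 0x6ad9
err [10+:6] = (word>>10) & 0x3f = 26
cnt [9+:1] = (word>>9) & 0x1 = 1
id [4+:5] = (word>>4) & 0x1f = 13  ←
rsvd [2+:2] = (word>>2) & 0x3 = 2
ver [0+:2] = (word>>0) & 0x3 = 1

13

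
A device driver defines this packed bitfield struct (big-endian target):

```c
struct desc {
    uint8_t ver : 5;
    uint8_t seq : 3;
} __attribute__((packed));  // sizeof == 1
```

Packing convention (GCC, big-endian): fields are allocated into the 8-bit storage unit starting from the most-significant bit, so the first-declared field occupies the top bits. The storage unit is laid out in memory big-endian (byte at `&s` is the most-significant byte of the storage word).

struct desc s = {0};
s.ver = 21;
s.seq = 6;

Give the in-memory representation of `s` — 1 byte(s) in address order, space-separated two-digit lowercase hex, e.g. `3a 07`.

ae

[3+:5] ver=21 & 0x1f = 0x15; word=0xa8
[0+:3] seq=6 & 0x7 = 0x6; word=0xae
word = 0xae → big-endian bytes:
  [0]=0xae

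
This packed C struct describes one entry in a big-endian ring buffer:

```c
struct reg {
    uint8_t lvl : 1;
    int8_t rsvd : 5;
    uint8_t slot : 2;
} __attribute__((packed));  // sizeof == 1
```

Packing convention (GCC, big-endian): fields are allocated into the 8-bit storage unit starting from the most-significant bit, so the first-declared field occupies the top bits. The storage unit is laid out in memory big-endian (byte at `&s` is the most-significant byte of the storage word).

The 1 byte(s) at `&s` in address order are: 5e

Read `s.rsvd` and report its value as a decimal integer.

-9

[0]=0x5e (big-endian) → word 0x5e
lvl:1 @ bit 7 → (0x5e>>7)&0x1 = 0x0
rsvd:5 @ bit 2 → (0x5e>>2)&0x1f = 0x17  ←
slot:2 @ bit 0 → (0x5e>>0)&0x3 = 0x2
rsvd signed 5b, MSB=1: 23 - 32 = -9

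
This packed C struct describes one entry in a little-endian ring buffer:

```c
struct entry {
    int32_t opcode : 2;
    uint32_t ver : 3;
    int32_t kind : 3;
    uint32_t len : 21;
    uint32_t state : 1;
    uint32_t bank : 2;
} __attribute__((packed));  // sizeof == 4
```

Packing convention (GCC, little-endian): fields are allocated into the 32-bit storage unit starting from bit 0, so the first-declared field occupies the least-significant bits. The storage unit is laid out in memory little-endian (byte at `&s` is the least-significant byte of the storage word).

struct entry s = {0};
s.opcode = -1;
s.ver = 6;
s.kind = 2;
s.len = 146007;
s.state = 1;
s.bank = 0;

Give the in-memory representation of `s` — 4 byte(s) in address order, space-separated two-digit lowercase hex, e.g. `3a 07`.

opcode:2 = -1 → 0x3 << 0 → word 0x00000003
ver:3 = 6 → 0x6 << 2 → word 0x0000001b
kind:3 = 2 → 0x2 << 5 → word 0x0000005b
len:21 = 146007 → 0x23a57 << 8 → word 0x023a575b
state:1 = 1 → 0x1 << 29 → word 0x223a575b
bank:2 = 0 → 0x0 << 30 → word 0x223a575b
word = 0x223a575b → little-endian bytes:
  [0]=0x5b  [1]=0x57  [2]=0x3a  [3]=0x22

5b 57 3a 22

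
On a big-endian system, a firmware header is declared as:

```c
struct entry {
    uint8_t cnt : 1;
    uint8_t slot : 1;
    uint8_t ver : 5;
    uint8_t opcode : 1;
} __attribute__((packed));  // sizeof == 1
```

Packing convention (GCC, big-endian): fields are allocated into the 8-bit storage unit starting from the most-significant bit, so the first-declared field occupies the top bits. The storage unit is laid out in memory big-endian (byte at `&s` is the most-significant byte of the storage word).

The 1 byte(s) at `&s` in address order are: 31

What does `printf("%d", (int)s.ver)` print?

[0]=0x31 (big-endian) → word 0x31
cnt [7+:1] = (word>>7) & 0x1 = 0
slot [6+:1] = (word>>6) & 0x1 = 0
ver [1+:5] = (word>>1) & 0x1f = 24  ←
opcode [0+:1] = (word>>0) & 0x1 = 1

24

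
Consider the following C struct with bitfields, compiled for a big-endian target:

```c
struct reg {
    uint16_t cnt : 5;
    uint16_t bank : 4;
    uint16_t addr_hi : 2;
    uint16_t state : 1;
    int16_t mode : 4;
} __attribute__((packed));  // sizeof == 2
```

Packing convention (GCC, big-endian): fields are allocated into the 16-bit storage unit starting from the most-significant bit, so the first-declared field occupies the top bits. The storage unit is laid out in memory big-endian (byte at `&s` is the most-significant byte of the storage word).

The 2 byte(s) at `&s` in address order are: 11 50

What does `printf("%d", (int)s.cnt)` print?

2

[0]=0x11 [1]=0x50 (big-endian) → word 0x1150
cnt [11+:5] = (word>>11) & 0x1f = 2  ←
bank [7+:4] = (word>>7) & 0xf = 2
addr_hi [5+:2] = (word>>5) & 0x3 = 2
state [4+:1] = (word>>4) & 0x1 = 1
mode [0+:4] = (word>>0) & 0xf = 0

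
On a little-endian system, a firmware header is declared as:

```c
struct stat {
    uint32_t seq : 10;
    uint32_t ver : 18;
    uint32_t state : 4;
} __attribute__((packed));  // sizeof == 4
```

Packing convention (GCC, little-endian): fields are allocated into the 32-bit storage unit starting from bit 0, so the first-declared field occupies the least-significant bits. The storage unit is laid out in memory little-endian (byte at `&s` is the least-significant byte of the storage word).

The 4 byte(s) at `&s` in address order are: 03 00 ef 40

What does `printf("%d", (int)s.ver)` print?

[0]=0x03 [1]=0x00 [2]=0xef [3]=0x40 (little-endian) → word 0x40ef0003
seq:10 @ bit 0 → (0x40ef0003>>0)&0x3ff = 0x3
ver:18 @ bit 10 → (0x40ef0003>>10)&0x3ffff = 0x3bc0  ←
state:4 @ bit 28 → (0x40ef0003>>28)&0xf = 0x4

15296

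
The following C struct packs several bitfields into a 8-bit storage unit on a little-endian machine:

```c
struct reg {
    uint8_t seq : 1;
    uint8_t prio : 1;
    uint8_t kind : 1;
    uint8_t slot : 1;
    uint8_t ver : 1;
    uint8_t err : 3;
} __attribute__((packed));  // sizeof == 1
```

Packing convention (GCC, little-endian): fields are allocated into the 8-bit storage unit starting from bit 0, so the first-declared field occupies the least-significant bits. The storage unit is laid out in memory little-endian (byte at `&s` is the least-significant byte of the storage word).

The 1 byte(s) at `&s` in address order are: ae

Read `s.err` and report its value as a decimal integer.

5

[0]=0xae (little-endian) → word 0xae
seq [0+:1] = (word>>0) & 0x1 = 0
prio [1+:1] = (word>>1) & 0x1 = 1
kind [2+:1] = (word>>2) & 0x1 = 1
slot [3+:1] = (word>>3) & 0x1 = 1
ver [4+:1] = (word>>4) & 0x1 = 0
err [5+:3] = (word>>5) & 0x7 = 5  ←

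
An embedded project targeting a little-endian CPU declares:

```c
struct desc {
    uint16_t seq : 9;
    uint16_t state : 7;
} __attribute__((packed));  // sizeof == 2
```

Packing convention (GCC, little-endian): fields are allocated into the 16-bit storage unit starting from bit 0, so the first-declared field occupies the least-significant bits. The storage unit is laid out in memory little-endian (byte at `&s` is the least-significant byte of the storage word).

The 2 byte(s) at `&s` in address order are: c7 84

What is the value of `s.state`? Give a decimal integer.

[0]=0xc7 [1]=0x84 (little-endian) → word 0x84c7
seq:9 @ bit 0 → (0x84c7>>0)&0x1ff = 0xc7
state:7 @ bit 9 → (0x84c7>>9)&0x7f = 0x42  ←

66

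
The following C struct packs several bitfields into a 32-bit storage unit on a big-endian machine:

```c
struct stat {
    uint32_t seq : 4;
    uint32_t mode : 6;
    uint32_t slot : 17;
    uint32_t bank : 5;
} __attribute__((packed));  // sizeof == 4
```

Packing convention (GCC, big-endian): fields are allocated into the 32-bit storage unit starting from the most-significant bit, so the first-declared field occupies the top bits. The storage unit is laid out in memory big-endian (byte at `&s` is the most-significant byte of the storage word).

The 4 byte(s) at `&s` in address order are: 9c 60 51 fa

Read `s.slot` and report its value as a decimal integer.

[0]=0x9c [1]=0x60 [2]=0x51 [3]=0xfa (big-endian) → word 0x9c6051fa
seq [28+:4] = (word>>28) & 0xf = 9
mode [22+:6] = (word>>22) & 0x3f = 49
slot [5+:17] = (word>>5) & 0x1ffff = 66191  ←
bank [0+:5] = (word>>0) & 0x1f = 26

66191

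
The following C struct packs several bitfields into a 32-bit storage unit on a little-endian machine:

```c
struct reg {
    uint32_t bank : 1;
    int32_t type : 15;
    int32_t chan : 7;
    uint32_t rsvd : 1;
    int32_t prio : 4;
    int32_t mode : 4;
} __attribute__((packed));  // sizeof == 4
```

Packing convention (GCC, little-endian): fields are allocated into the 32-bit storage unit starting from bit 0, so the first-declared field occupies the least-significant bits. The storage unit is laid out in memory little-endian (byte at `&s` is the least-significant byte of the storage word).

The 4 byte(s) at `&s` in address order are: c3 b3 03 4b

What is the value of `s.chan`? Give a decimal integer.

3

[0]=0xc3 [1]=0xb3 [2]=0x03 [3]=0x4b (little-endian) → word 0x4b03b3c3
bank:1 @ bit 0 → (0x4b03b3c3>>0)&0x1 = 0x1
type:15 @ bit 1 → (0x4b03b3c3>>1)&0x7fff = 0x59e1
chan:7 @ bit 16 → (0x4b03b3c3>>16)&0x7f = 0x3  ←
rsvd:1 @ bit 23 → (0x4b03b3c3>>23)&0x1 = 0x0
prio:4 @ bit 24 → (0x4b03b3c3>>24)&0xf = 0xb
mode:4 @ bit 28 → (0x4b03b3c3>>28)&0xf = 0x4
chan signed 7b, MSB=0: value = 3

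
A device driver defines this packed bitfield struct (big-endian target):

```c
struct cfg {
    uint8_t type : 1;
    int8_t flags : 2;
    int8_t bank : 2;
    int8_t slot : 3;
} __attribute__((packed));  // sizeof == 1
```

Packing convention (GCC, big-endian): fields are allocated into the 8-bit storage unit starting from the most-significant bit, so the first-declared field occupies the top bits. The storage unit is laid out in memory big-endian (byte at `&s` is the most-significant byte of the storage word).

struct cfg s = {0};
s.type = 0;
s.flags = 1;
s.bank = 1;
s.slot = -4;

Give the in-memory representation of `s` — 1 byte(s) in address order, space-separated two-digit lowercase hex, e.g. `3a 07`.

2c

[7+:1] type=0 & 0x1 = 0x0; word=0x00
[5+:2] flags=1 & 0x3 = 0x1; word=0x20
[3+:2] bank=1 & 0x3 = 0x1; word=0x28
[0+:3] slot=-4 & 0x7 = 0x4; word=0x2c
word = 0x2c → big-endian bytes:
  [0]=0x2c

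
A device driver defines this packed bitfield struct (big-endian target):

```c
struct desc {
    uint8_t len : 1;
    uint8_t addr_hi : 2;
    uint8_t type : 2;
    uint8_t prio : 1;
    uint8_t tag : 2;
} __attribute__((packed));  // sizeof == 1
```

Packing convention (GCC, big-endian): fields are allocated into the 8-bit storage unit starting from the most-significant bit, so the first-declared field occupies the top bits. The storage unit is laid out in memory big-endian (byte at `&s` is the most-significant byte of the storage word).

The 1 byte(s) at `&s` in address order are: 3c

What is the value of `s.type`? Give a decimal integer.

3

[0]=0x3c (big-endian) → word 0x3c
len [7+:1] = (word>>7) & 0x1 = 0
addr_hi [5+:2] = (word>>5) & 0x3 = 1
type [3+:2] = (word>>3) & 0x3 = 3  ←
prio [2+:1] = (word>>2) & 0x1 = 1
tag [0+:2] = (word>>0) & 0x3 = 0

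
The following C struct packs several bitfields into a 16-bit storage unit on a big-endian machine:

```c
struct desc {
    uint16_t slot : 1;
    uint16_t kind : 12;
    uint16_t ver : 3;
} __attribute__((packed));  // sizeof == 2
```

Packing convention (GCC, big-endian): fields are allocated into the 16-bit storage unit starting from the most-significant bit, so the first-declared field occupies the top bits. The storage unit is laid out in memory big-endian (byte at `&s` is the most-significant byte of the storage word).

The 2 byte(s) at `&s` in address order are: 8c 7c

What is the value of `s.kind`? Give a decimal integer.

[0]=0x8c [1]=0x7c (big-endian) → word 0x8c7c
slot:1 @ bit 15 → (0x8c7c>>15)&0x1 = 0x1
kind:12 @ bit 3 → (0x8c7c>>3)&0xfff = 0x18f  ←
ver:3 @ bit 0 → (0x8c7c>>0)&0x7 = 0x4

399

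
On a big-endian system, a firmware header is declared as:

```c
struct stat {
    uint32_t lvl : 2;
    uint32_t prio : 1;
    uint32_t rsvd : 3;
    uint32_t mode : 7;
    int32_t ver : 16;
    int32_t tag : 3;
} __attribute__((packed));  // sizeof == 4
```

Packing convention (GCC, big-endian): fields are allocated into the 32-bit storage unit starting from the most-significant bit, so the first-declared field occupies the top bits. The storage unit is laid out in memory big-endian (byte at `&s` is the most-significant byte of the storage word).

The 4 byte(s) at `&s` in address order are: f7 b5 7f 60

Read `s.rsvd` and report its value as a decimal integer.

5

[0]=0xf7 [1]=0xb5 [2]=0x7f [3]=0x60 (big-endian) → word 0xf7b57f60
lvl:2 @ bit 30 → (0xf7b57f60>>30)&0x3 = 0x3
prio:1 @ bit 29 → (0xf7b57f60>>29)&0x1 = 0x1
rsvd:3 @ bit 26 → (0xf7b57f60>>26)&0x7 = 0x5  ←
mode:7 @ bit 19 → (0xf7b57f60>>19)&0x7f = 0x76
ver:16 @ bit 3 → (0xf7b57f60>>3)&0xffff = 0xafec
tag:3 @ bit 0 → (0xf7b57f60>>0)&0x7 = 0x0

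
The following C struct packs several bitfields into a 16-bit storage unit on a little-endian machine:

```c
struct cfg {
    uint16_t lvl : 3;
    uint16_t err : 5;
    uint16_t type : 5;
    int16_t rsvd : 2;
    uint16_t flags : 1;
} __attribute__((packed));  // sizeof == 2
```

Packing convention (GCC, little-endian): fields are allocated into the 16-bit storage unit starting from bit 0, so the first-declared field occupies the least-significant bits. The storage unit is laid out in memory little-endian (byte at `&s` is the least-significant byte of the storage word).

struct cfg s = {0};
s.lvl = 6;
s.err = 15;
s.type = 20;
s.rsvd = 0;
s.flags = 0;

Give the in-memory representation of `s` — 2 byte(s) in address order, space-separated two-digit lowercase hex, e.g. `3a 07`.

lvl (3b) val=6 bits=0x6 at bit 0: 0x0006
err (5b) val=15 bits=0xf at bit 3: 0x007e
type (5b) val=20 bits=0x14 at bit 8: 0x147e
rsvd (2b) val=0 bits=0x0 at bit 13: 0x147e
flags (1b) val=0 bits=0x0 at bit 15: 0x147e
word = 0x147e → little-endian bytes:
  [0]=0x7e  [1]=0x14

7e 14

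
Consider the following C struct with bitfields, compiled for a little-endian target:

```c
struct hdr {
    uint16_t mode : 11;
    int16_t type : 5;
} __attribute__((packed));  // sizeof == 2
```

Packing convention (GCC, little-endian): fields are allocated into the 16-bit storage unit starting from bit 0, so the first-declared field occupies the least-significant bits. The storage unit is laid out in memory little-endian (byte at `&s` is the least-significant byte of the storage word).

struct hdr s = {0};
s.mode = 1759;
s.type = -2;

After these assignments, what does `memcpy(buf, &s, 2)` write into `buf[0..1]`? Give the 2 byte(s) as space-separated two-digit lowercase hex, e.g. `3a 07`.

df f6

[0+:11] mode=1759 & 0x7ff = 0x6df; word=0x06df
[11+:5] type=-2 & 0x1f = 0x1e; word=0xf6df
word = 0xf6df → little-endian bytes:
  [0]=0xdf  [1]=0xf6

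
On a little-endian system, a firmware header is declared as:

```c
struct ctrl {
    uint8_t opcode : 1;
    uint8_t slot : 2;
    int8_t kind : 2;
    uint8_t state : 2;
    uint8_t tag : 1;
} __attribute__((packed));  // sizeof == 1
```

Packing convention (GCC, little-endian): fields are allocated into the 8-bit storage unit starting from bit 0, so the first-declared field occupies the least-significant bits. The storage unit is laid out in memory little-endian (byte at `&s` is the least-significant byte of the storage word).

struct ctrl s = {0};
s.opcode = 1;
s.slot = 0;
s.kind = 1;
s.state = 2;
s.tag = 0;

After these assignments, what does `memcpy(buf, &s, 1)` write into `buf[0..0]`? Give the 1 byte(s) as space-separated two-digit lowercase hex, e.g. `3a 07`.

[0+:1] opcode=1 & 0x1 = 0x1; word=0x01
[1+:2] slot=0 & 0x3 = 0x0; word=0x01
[3+:2] kind=1 & 0x3 = 0x1; word=0x09
[5+:2] state=2 & 0x3 = 0x2; word=0x49
[7+:1] tag=0 & 0x1 = 0x0; word=0x49
word = 0x49 → little-endian bytes:
  [0]=0x49

49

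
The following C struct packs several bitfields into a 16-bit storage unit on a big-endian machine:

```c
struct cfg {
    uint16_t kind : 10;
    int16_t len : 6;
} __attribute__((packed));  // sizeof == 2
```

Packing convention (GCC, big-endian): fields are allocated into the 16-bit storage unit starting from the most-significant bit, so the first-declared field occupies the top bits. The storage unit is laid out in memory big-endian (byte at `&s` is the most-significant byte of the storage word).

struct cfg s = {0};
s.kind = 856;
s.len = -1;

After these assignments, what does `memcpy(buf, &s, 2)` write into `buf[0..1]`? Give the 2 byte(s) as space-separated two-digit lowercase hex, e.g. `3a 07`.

d6 3f

kind:10 = 856 → 0x358 << 6 → word 0xd600
len:6 = -1 → 0x3f << 0 → word 0xd63f
word = 0xd63f → big-endian bytes:
  [0]=0xd6  [1]=0x3f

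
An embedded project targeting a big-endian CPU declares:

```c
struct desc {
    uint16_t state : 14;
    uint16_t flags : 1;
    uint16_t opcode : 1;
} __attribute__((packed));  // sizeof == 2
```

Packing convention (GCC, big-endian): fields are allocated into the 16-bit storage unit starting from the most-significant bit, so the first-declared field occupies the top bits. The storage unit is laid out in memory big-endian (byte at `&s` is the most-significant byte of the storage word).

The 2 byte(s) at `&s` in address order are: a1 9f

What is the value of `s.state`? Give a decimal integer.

[0]=0xa1 [1]=0x9f (big-endian) → word 0xa19f
state:14 @ bit 2 → (0xa19f>>2)&0x3fff = 0x2867  ←
flags:1 @ bit 1 → (0xa19f>>1)&0x1 = 0x1
opcode:1 @ bit 0 → (0xa19f>>0)&0x1 = 0x1

10343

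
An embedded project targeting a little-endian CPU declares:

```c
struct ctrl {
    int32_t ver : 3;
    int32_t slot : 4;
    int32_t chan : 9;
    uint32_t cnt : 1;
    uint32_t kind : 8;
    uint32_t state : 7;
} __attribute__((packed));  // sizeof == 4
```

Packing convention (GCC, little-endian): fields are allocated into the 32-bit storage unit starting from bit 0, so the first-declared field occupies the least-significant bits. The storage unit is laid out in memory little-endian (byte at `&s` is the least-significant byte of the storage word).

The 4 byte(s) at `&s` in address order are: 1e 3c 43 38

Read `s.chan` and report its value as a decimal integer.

[0]=0x1e [1]=0x3c [2]=0x43 [3]=0x38 (little-endian) → word 0x38433c1e
ver [0+:3] = (word>>0) & 0x7 = 6
slot [3+:4] = (word>>3) & 0xf = 3
chan [7+:9] = (word>>7) & 0x1ff = 120  ←
cnt [16+:1] = (word>>16) & 0x1 = 1
kind [17+:8] = (word>>17) & 0xff = 33
state [25+:7] = (word>>25) & 0x7f = 28
chan signed 9b, MSB=0: value = 120

120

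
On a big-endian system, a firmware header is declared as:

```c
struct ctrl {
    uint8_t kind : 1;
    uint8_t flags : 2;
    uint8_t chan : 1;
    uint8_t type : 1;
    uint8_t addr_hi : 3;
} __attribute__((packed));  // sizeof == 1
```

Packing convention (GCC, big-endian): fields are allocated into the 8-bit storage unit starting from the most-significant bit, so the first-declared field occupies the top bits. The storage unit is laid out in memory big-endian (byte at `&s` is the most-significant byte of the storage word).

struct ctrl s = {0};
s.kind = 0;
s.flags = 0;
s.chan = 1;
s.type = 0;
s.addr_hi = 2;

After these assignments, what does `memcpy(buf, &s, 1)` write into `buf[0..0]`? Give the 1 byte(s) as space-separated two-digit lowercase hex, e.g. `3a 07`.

12

[7+:1] kind=0 & 0x1 = 0x0; word=0x00
[5+:2] flags=0 & 0x3 = 0x0; word=0x00
[4+:1] chan=1 & 0x1 = 0x1; word=0x10
[3+:1] type=0 & 0x1 = 0x0; word=0x10
[0+:3] addr_hi=2 & 0x7 = 0x2; word=0x12
word = 0x12 → big-endian bytes:
  [0]=0x12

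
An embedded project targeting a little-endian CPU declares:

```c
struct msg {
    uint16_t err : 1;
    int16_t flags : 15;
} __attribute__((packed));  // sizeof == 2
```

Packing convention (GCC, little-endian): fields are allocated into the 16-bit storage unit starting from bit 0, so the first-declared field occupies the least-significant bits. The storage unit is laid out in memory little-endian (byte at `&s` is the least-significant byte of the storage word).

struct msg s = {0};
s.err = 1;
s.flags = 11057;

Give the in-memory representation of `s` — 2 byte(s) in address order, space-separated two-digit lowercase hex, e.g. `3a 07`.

63 56

err (1b) val=1 bits=0x1 at bit 0: 0x0001
flags (15b) val=11057 bits=0x2b31 at bit 1: 0x5663
word = 0x5663 → little-endian bytes:
  [0]=0x63  [1]=0x56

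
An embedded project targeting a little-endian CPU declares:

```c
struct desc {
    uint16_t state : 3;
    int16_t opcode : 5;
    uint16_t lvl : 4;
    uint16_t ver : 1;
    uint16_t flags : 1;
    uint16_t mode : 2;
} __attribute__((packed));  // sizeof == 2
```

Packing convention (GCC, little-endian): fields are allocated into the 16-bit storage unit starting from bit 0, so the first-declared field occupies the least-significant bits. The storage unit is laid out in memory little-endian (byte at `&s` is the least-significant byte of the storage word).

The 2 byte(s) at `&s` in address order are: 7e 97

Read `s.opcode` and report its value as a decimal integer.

15

[0]=0x7e [1]=0x97 (little-endian) → word 0x977e
state:3 @ bit 0 → (0x977e>>0)&0x7 = 0x6
opcode:5 @ bit 3 → (0x977e>>3)&0x1f = 0xf  ←
lvl:4 @ bit 8 → (0x977e>>8)&0xf = 0x7
ver:1 @ bit 12 → (0x977e>>12)&0x1 = 0x1
flags:1 @ bit 13 → (0x977e>>13)&0x1 = 0x0
mode:2 @ bit 14 → (0x977e>>14)&0x3 = 0x2
opcode signed 5b, MSB=0: value = 15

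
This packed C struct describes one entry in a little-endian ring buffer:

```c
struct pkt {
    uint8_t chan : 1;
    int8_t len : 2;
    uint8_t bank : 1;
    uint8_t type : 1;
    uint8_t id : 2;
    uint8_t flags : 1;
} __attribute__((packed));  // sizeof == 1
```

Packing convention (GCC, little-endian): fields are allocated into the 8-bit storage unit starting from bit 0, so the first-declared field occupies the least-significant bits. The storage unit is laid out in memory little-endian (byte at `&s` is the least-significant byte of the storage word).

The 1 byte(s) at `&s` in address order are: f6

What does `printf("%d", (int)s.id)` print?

[0]=0xf6 (little-endian) → word 0xf6
chan [0+:1] = (word>>0) & 0x1 = 0
len [1+:2] = (word>>1) & 0x3 = 3
bank [3+:1] = (word>>3) & 0x1 = 0
type [4+:1] = (word>>4) & 0x1 = 1
id [5+:2] = (word>>5) & 0x3 = 3  ←
flags [7+:1] = (word>>7) & 0x1 = 1

3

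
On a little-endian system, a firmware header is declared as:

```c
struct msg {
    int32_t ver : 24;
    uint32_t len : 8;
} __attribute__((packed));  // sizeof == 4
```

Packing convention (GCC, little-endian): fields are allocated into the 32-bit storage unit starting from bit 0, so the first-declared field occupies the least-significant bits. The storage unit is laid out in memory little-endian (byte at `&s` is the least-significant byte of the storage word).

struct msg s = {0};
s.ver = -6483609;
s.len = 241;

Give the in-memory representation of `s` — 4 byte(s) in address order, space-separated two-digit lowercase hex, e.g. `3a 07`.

67 11 9d f1

[0+:24] ver=-6483609 & 0xffffff = 0x9d1167; word=0x009d1167
[24+:8] len=241 & 0xff = 0xf1; word=0xf19d1167
word = 0xf19d1167 → little-endian bytes:
  [0]=0x67  [1]=0x11  [2]=0x9d  [3]=0xf1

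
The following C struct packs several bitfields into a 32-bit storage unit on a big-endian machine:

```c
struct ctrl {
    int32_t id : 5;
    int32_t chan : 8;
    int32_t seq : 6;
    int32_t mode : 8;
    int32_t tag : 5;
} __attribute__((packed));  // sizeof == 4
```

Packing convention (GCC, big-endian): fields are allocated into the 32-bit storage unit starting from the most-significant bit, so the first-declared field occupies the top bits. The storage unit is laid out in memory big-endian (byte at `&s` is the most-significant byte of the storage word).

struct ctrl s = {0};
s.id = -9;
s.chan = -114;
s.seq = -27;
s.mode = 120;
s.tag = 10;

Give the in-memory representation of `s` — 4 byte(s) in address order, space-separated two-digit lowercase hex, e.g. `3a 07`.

id (5b) val=-9 bits=0x17 at bit 27: 0xb8000000
chan (8b) val=-114 bits=0x8e at bit 19: 0xbc700000
seq (6b) val=-27 bits=0x25 at bit 13: 0xbc74a000
mode (8b) val=120 bits=0x78 at bit 5: 0xbc74af00
tag (5b) val=10 bits=0xa at bit 0: 0xbc74af0a
word = 0xbc74af0a → big-endian bytes:
  [0]=0xbc  [1]=0x74  [2]=0xaf  [3]=0x0a

bc 74 af 0a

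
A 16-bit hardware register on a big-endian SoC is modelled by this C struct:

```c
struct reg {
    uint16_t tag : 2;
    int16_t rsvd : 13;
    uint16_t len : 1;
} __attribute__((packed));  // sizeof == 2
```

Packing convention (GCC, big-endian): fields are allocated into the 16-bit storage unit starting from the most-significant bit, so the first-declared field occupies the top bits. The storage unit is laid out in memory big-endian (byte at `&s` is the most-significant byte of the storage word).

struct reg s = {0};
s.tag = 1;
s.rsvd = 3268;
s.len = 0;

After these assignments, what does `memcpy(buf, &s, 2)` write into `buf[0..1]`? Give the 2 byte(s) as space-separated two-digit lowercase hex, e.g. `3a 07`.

59 88

tag (2b) val=1 bits=0x1 at bit 14: 0x4000
rsvd (13b) val=3268 bits=0xcc4 at bit 1: 0x5988
len (1b) val=0 bits=0x0 at bit 0: 0x5988
word = 0x5988 → big-endian bytes:
  [0]=0x59  [1]=0x88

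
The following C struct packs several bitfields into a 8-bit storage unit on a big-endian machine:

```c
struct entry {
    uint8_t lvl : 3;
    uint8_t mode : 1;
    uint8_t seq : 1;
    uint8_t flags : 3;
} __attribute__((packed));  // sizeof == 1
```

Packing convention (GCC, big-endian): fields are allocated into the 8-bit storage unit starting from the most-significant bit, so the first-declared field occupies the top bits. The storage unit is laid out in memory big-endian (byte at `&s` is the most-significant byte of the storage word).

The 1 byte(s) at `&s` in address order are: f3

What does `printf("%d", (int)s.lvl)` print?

[0]=0xf3 (big-endian) → word 0xf3
lvl:3 @ bit 5 → (0xf3>>5)&0x7 = 0x7  ←
mode:1 @ bit 4 → (0xf3>>4)&0x1 = 0x1
seq:1 @ bit 3 → (0xf3>>3)&0x1 = 0x0
flags:3 @ bit 0 → (0xf3>>0)&0x7 = 0x3

7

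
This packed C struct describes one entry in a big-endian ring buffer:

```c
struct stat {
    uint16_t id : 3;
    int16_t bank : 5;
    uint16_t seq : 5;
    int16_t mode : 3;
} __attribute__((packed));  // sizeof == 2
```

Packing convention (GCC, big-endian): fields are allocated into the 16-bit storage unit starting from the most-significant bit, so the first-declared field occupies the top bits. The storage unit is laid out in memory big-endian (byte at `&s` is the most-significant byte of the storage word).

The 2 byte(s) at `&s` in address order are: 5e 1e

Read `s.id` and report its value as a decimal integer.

2

[0]=0x5e [1]=0x1e (big-endian) → word 0x5e1e
id:3 @ bit 13 → (0x5e1e>>13)&0x7 = 0x2  ←
bank:5 @ bit 8 → (0x5e1e>>8)&0x1f = 0x1e
seq:5 @ bit 3 → (0x5e1e>>3)&0x1f = 0x3
mode:3 @ bit 0 → (0x5e1e>>0)&0x7 = 0x6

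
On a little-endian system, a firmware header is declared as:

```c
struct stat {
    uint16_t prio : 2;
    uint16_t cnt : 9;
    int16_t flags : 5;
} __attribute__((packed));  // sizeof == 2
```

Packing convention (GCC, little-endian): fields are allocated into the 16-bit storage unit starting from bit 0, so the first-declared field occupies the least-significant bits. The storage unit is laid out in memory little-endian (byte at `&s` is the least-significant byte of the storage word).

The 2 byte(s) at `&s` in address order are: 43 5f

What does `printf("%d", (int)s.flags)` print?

[0]=0x43 [1]=0x5f (little-endian) → word 0x5f43
prio [0+:2] = (word>>0) & 0x3 = 3
cnt [2+:9] = (word>>2) & 0x1ff = 464
flags [11+:5] = (word>>11) & 0x1f = 11  ←
flags signed 5b, MSB=0: value = 11

11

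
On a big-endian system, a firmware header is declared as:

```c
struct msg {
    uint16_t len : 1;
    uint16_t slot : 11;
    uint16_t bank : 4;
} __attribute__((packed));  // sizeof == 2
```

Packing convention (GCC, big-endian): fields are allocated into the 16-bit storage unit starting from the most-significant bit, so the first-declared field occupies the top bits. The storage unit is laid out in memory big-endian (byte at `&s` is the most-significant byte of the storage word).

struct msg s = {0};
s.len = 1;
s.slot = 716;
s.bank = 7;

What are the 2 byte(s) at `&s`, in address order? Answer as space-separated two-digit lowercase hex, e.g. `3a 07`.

ac c7

len (1b) val=1 bits=0x1 at bit 15: 0x8000
slot (11b) val=716 bits=0x2cc at bit 4: 0xacc0
bank (4b) val=7 bits=0x7 at bit 0: 0xacc7
word = 0xacc7 → big-endian bytes:
  [0]=0xac  [1]=0xc7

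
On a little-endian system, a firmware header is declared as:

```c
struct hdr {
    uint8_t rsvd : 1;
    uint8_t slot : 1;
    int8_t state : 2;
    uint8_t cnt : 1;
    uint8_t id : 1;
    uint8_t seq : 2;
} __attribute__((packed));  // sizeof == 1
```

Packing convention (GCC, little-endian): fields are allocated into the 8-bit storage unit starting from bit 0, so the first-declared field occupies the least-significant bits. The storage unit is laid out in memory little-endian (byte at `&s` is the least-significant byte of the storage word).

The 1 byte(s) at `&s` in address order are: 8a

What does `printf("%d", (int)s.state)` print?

[0]=0x8a (little-endian) → word 0x8a
rsvd [0+:1] = (word>>0) & 0x1 = 0
slot [1+:1] = (word>>1) & 0x1 = 1
state [2+:2] = (word>>2) & 0x3 = 2  ←
cnt [4+:1] = (word>>4) & 0x1 = 0
id [5+:1] = (word>>5) & 0x1 = 0
seq [6+:2] = (word>>6) & 0x3 = 2
state signed 2b, MSB=1: 2 - 4 = -2

-2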